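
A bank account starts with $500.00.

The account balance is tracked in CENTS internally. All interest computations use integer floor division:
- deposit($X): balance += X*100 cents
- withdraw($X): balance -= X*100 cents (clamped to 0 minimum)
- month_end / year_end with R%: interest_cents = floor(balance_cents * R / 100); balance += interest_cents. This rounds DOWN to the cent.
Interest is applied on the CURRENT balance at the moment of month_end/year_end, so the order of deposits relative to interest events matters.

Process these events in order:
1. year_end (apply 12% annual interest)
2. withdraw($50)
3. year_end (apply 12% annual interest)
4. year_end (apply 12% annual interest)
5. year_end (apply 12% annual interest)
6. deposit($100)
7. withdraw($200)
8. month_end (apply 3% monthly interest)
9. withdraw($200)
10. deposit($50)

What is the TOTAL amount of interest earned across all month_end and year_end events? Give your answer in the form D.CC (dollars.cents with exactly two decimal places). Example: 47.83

After 1 (year_end (apply 12% annual interest)): balance=$560.00 total_interest=$60.00
After 2 (withdraw($50)): balance=$510.00 total_interest=$60.00
After 3 (year_end (apply 12% annual interest)): balance=$571.20 total_interest=$121.20
After 4 (year_end (apply 12% annual interest)): balance=$639.74 total_interest=$189.74
After 5 (year_end (apply 12% annual interest)): balance=$716.50 total_interest=$266.50
After 6 (deposit($100)): balance=$816.50 total_interest=$266.50
After 7 (withdraw($200)): balance=$616.50 total_interest=$266.50
After 8 (month_end (apply 3% monthly interest)): balance=$634.99 total_interest=$284.99
After 9 (withdraw($200)): balance=$434.99 total_interest=$284.99
After 10 (deposit($50)): balance=$484.99 total_interest=$284.99

Answer: 284.99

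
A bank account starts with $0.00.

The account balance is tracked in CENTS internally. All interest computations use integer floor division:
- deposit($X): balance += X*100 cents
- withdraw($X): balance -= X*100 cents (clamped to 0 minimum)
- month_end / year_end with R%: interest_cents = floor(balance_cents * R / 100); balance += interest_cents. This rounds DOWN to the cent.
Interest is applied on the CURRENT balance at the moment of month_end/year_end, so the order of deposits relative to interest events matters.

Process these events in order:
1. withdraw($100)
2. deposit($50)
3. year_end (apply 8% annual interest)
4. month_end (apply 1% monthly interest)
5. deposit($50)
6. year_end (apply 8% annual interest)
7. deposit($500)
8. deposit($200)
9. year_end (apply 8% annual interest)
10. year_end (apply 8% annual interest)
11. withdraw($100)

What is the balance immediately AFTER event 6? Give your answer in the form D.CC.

Answer: 112.90

Derivation:
After 1 (withdraw($100)): balance=$0.00 total_interest=$0.00
After 2 (deposit($50)): balance=$50.00 total_interest=$0.00
After 3 (year_end (apply 8% annual interest)): balance=$54.00 total_interest=$4.00
After 4 (month_end (apply 1% monthly interest)): balance=$54.54 total_interest=$4.54
After 5 (deposit($50)): balance=$104.54 total_interest=$4.54
After 6 (year_end (apply 8% annual interest)): balance=$112.90 total_interest=$12.90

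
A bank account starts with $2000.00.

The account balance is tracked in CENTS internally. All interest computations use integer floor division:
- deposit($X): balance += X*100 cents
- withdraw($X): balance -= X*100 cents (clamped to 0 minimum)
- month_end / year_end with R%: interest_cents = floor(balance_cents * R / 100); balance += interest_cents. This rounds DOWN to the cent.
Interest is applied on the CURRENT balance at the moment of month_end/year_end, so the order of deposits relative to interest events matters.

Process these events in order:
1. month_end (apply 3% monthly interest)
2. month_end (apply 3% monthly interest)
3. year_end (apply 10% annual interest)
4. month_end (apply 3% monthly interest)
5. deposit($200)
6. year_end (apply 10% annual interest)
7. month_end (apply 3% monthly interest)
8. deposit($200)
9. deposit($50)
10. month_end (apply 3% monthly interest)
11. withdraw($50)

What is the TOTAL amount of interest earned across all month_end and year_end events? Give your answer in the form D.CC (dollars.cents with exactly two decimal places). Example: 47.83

After 1 (month_end (apply 3% monthly interest)): balance=$2060.00 total_interest=$60.00
After 2 (month_end (apply 3% monthly interest)): balance=$2121.80 total_interest=$121.80
After 3 (year_end (apply 10% annual interest)): balance=$2333.98 total_interest=$333.98
After 4 (month_end (apply 3% monthly interest)): balance=$2403.99 total_interest=$403.99
After 5 (deposit($200)): balance=$2603.99 total_interest=$403.99
After 6 (year_end (apply 10% annual interest)): balance=$2864.38 total_interest=$664.38
After 7 (month_end (apply 3% monthly interest)): balance=$2950.31 total_interest=$750.31
After 8 (deposit($200)): balance=$3150.31 total_interest=$750.31
After 9 (deposit($50)): balance=$3200.31 total_interest=$750.31
After 10 (month_end (apply 3% monthly interest)): balance=$3296.31 total_interest=$846.31
After 11 (withdraw($50)): balance=$3246.31 total_interest=$846.31

Answer: 846.31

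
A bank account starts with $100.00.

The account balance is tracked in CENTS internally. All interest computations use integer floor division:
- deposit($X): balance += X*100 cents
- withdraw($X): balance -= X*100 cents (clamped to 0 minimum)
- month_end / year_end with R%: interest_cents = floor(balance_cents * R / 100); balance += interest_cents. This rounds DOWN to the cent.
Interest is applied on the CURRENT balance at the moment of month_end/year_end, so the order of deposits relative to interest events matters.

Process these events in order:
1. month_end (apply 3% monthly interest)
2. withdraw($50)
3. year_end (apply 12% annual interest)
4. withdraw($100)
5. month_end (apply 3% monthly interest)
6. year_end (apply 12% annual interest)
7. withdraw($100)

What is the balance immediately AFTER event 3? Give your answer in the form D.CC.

Answer: 59.36

Derivation:
After 1 (month_end (apply 3% monthly interest)): balance=$103.00 total_interest=$3.00
After 2 (withdraw($50)): balance=$53.00 total_interest=$3.00
After 3 (year_end (apply 12% annual interest)): balance=$59.36 total_interest=$9.36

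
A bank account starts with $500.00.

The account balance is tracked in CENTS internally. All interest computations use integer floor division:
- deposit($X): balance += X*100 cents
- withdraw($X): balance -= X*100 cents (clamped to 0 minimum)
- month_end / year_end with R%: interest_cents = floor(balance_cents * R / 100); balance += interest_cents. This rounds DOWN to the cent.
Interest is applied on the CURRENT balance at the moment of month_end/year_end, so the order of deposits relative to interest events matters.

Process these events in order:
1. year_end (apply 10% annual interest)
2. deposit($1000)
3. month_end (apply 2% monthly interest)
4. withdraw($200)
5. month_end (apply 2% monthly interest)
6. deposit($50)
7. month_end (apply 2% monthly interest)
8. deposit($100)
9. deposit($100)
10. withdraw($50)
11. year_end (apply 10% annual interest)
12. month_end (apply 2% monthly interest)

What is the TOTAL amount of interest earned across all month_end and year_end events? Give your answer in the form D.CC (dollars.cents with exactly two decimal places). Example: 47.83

Answer: 337.59

Derivation:
After 1 (year_end (apply 10% annual interest)): balance=$550.00 total_interest=$50.00
After 2 (deposit($1000)): balance=$1550.00 total_interest=$50.00
After 3 (month_end (apply 2% monthly interest)): balance=$1581.00 total_interest=$81.00
After 4 (withdraw($200)): balance=$1381.00 total_interest=$81.00
After 5 (month_end (apply 2% monthly interest)): balance=$1408.62 total_interest=$108.62
After 6 (deposit($50)): balance=$1458.62 total_interest=$108.62
After 7 (month_end (apply 2% monthly interest)): balance=$1487.79 total_interest=$137.79
After 8 (deposit($100)): balance=$1587.79 total_interest=$137.79
After 9 (deposit($100)): balance=$1687.79 total_interest=$137.79
After 10 (withdraw($50)): balance=$1637.79 total_interest=$137.79
After 11 (year_end (apply 10% annual interest)): balance=$1801.56 total_interest=$301.56
After 12 (month_end (apply 2% monthly interest)): balance=$1837.59 total_interest=$337.59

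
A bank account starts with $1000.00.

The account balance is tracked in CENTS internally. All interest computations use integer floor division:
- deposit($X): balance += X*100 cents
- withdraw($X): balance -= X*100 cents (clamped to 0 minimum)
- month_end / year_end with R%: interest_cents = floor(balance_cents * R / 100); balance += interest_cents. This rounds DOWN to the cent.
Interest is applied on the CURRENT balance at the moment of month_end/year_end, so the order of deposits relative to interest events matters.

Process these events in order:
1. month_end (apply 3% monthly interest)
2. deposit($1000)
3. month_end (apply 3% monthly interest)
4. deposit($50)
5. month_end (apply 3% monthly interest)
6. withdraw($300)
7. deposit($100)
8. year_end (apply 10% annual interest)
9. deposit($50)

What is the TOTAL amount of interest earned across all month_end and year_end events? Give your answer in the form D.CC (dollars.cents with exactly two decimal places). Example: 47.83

Answer: 355.63

Derivation:
After 1 (month_end (apply 3% monthly interest)): balance=$1030.00 total_interest=$30.00
After 2 (deposit($1000)): balance=$2030.00 total_interest=$30.00
After 3 (month_end (apply 3% monthly interest)): balance=$2090.90 total_interest=$90.90
After 4 (deposit($50)): balance=$2140.90 total_interest=$90.90
After 5 (month_end (apply 3% monthly interest)): balance=$2205.12 total_interest=$155.12
After 6 (withdraw($300)): balance=$1905.12 total_interest=$155.12
After 7 (deposit($100)): balance=$2005.12 total_interest=$155.12
After 8 (year_end (apply 10% annual interest)): balance=$2205.63 total_interest=$355.63
After 9 (deposit($50)): balance=$2255.63 total_interest=$355.63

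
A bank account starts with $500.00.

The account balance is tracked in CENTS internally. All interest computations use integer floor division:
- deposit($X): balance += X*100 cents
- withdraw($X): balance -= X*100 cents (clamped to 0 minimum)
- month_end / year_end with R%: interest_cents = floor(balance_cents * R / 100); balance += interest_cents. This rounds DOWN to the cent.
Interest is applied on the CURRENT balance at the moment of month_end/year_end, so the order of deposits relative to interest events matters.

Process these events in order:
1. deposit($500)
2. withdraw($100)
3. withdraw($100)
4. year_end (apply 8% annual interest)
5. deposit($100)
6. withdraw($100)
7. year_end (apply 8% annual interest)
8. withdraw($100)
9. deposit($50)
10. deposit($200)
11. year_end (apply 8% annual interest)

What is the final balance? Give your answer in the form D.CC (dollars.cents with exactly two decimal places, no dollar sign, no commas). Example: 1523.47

After 1 (deposit($500)): balance=$1000.00 total_interest=$0.00
After 2 (withdraw($100)): balance=$900.00 total_interest=$0.00
After 3 (withdraw($100)): balance=$800.00 total_interest=$0.00
After 4 (year_end (apply 8% annual interest)): balance=$864.00 total_interest=$64.00
After 5 (deposit($100)): balance=$964.00 total_interest=$64.00
After 6 (withdraw($100)): balance=$864.00 total_interest=$64.00
After 7 (year_end (apply 8% annual interest)): balance=$933.12 total_interest=$133.12
After 8 (withdraw($100)): balance=$833.12 total_interest=$133.12
After 9 (deposit($50)): balance=$883.12 total_interest=$133.12
After 10 (deposit($200)): balance=$1083.12 total_interest=$133.12
After 11 (year_end (apply 8% annual interest)): balance=$1169.76 total_interest=$219.76

Answer: 1169.76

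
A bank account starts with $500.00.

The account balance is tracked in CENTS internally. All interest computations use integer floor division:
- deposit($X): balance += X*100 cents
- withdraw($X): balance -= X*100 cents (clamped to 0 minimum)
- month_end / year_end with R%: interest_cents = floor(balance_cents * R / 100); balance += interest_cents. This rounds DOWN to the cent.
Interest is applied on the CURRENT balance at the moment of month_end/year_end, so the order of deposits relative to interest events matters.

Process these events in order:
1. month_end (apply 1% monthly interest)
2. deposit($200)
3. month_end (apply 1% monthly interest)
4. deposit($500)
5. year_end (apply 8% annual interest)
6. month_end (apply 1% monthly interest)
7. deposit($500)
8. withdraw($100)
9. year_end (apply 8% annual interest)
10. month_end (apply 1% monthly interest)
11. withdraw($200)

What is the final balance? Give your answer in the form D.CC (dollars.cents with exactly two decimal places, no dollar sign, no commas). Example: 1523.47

Answer: 1678.45

Derivation:
After 1 (month_end (apply 1% monthly interest)): balance=$505.00 total_interest=$5.00
After 2 (deposit($200)): balance=$705.00 total_interest=$5.00
After 3 (month_end (apply 1% monthly interest)): balance=$712.05 total_interest=$12.05
After 4 (deposit($500)): balance=$1212.05 total_interest=$12.05
After 5 (year_end (apply 8% annual interest)): balance=$1309.01 total_interest=$109.01
After 6 (month_end (apply 1% monthly interest)): balance=$1322.10 total_interest=$122.10
After 7 (deposit($500)): balance=$1822.10 total_interest=$122.10
After 8 (withdraw($100)): balance=$1722.10 total_interest=$122.10
After 9 (year_end (apply 8% annual interest)): balance=$1859.86 total_interest=$259.86
After 10 (month_end (apply 1% monthly interest)): balance=$1878.45 total_interest=$278.45
After 11 (withdraw($200)): balance=$1678.45 total_interest=$278.45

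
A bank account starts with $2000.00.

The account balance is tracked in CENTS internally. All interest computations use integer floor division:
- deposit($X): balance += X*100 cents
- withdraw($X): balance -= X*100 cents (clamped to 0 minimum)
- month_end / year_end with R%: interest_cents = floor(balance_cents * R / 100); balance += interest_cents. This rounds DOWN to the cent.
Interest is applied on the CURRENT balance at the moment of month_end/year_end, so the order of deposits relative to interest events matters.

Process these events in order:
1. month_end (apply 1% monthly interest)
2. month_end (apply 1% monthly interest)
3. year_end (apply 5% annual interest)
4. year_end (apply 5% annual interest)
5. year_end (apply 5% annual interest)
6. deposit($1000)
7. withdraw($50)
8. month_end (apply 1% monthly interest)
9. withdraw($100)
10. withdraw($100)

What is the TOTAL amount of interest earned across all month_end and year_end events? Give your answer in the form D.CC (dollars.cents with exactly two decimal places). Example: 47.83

After 1 (month_end (apply 1% monthly interest)): balance=$2020.00 total_interest=$20.00
After 2 (month_end (apply 1% monthly interest)): balance=$2040.20 total_interest=$40.20
After 3 (year_end (apply 5% annual interest)): balance=$2142.21 total_interest=$142.21
After 4 (year_end (apply 5% annual interest)): balance=$2249.32 total_interest=$249.32
After 5 (year_end (apply 5% annual interest)): balance=$2361.78 total_interest=$361.78
After 6 (deposit($1000)): balance=$3361.78 total_interest=$361.78
After 7 (withdraw($50)): balance=$3311.78 total_interest=$361.78
After 8 (month_end (apply 1% monthly interest)): balance=$3344.89 total_interest=$394.89
After 9 (withdraw($100)): balance=$3244.89 total_interest=$394.89
After 10 (withdraw($100)): balance=$3144.89 total_interest=$394.89

Answer: 394.89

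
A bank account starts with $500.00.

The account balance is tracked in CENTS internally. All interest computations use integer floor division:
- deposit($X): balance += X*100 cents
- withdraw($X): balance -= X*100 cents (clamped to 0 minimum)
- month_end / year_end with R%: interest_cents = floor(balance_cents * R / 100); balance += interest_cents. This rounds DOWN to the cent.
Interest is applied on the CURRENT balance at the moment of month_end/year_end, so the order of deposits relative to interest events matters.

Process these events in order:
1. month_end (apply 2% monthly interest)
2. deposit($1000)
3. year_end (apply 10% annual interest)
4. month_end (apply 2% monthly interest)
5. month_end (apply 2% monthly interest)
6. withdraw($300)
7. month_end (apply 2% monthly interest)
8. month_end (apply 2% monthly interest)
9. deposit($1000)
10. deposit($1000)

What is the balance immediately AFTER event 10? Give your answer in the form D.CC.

Answer: 3485.79

Derivation:
After 1 (month_end (apply 2% monthly interest)): balance=$510.00 total_interest=$10.00
After 2 (deposit($1000)): balance=$1510.00 total_interest=$10.00
After 3 (year_end (apply 10% annual interest)): balance=$1661.00 total_interest=$161.00
After 4 (month_end (apply 2% monthly interest)): balance=$1694.22 total_interest=$194.22
After 5 (month_end (apply 2% monthly interest)): balance=$1728.10 total_interest=$228.10
After 6 (withdraw($300)): balance=$1428.10 total_interest=$228.10
After 7 (month_end (apply 2% monthly interest)): balance=$1456.66 total_interest=$256.66
After 8 (month_end (apply 2% monthly interest)): balance=$1485.79 total_interest=$285.79
After 9 (deposit($1000)): balance=$2485.79 total_interest=$285.79
After 10 (deposit($1000)): balance=$3485.79 total_interest=$285.79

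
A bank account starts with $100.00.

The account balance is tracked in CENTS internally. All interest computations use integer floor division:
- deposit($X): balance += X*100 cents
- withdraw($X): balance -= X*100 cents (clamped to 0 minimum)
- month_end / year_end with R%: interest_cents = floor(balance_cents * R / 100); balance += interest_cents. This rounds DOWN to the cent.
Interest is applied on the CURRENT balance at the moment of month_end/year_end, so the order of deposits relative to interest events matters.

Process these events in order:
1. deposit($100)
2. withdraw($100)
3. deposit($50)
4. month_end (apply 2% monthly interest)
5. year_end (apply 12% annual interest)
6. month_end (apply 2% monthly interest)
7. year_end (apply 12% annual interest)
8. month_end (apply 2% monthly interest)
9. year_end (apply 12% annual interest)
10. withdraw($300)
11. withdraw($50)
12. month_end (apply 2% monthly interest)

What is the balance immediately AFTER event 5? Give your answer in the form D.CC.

After 1 (deposit($100)): balance=$200.00 total_interest=$0.00
After 2 (withdraw($100)): balance=$100.00 total_interest=$0.00
After 3 (deposit($50)): balance=$150.00 total_interest=$0.00
After 4 (month_end (apply 2% monthly interest)): balance=$153.00 total_interest=$3.00
After 5 (year_end (apply 12% annual interest)): balance=$171.36 total_interest=$21.36

Answer: 171.36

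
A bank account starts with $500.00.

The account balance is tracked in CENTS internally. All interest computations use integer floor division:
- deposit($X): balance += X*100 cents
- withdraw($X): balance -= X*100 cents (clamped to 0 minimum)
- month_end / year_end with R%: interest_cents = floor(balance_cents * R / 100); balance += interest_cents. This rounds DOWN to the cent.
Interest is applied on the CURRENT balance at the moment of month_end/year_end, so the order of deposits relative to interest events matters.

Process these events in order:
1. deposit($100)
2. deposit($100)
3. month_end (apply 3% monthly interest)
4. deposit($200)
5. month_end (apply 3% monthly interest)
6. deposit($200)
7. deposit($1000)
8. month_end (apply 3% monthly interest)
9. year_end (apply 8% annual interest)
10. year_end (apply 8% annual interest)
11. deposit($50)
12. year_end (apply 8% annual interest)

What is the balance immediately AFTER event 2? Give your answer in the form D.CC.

After 1 (deposit($100)): balance=$600.00 total_interest=$0.00
After 2 (deposit($100)): balance=$700.00 total_interest=$0.00

Answer: 700.00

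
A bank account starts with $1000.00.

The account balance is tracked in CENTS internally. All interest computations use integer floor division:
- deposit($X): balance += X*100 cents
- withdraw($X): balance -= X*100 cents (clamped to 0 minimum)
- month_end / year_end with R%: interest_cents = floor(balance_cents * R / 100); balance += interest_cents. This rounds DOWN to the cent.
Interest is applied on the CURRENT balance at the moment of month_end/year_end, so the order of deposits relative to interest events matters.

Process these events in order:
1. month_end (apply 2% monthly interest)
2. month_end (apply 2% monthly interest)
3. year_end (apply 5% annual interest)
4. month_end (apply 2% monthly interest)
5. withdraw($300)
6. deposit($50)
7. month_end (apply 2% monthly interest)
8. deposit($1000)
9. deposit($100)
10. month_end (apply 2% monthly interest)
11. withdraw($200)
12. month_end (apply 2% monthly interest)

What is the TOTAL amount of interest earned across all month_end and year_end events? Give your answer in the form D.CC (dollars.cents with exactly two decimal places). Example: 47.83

After 1 (month_end (apply 2% monthly interest)): balance=$1020.00 total_interest=$20.00
After 2 (month_end (apply 2% monthly interest)): balance=$1040.40 total_interest=$40.40
After 3 (year_end (apply 5% annual interest)): balance=$1092.42 total_interest=$92.42
After 4 (month_end (apply 2% monthly interest)): balance=$1114.26 total_interest=$114.26
After 5 (withdraw($300)): balance=$814.26 total_interest=$114.26
After 6 (deposit($50)): balance=$864.26 total_interest=$114.26
After 7 (month_end (apply 2% monthly interest)): balance=$881.54 total_interest=$131.54
After 8 (deposit($1000)): balance=$1881.54 total_interest=$131.54
After 9 (deposit($100)): balance=$1981.54 total_interest=$131.54
After 10 (month_end (apply 2% monthly interest)): balance=$2021.17 total_interest=$171.17
After 11 (withdraw($200)): balance=$1821.17 total_interest=$171.17
After 12 (month_end (apply 2% monthly interest)): balance=$1857.59 total_interest=$207.59

Answer: 207.59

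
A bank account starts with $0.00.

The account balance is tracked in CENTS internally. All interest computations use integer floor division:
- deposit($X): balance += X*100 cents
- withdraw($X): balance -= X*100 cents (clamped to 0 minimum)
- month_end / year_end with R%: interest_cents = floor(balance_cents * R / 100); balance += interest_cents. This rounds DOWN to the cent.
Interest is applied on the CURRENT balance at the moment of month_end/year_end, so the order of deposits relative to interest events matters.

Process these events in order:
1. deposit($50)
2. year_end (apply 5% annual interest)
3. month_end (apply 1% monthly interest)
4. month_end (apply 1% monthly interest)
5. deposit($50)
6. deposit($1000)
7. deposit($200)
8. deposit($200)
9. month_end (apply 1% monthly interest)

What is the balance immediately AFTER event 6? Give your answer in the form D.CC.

Answer: 1103.55

Derivation:
After 1 (deposit($50)): balance=$50.00 total_interest=$0.00
After 2 (year_end (apply 5% annual interest)): balance=$52.50 total_interest=$2.50
After 3 (month_end (apply 1% monthly interest)): balance=$53.02 total_interest=$3.02
After 4 (month_end (apply 1% monthly interest)): balance=$53.55 total_interest=$3.55
After 5 (deposit($50)): balance=$103.55 total_interest=$3.55
After 6 (deposit($1000)): balance=$1103.55 total_interest=$3.55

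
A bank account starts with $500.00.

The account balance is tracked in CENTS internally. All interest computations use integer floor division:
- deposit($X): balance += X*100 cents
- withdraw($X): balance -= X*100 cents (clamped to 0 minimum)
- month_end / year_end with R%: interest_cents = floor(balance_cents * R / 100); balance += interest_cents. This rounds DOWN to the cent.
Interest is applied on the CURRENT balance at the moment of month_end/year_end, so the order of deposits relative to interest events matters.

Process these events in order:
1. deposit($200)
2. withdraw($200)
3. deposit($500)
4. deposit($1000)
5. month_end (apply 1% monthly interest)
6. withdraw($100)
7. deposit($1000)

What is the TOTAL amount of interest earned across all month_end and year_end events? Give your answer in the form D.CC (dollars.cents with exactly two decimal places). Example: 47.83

Answer: 20.00

Derivation:
After 1 (deposit($200)): balance=$700.00 total_interest=$0.00
After 2 (withdraw($200)): balance=$500.00 total_interest=$0.00
After 3 (deposit($500)): balance=$1000.00 total_interest=$0.00
After 4 (deposit($1000)): balance=$2000.00 total_interest=$0.00
After 5 (month_end (apply 1% monthly interest)): balance=$2020.00 total_interest=$20.00
After 6 (withdraw($100)): balance=$1920.00 total_interest=$20.00
After 7 (deposit($1000)): balance=$2920.00 total_interest=$20.00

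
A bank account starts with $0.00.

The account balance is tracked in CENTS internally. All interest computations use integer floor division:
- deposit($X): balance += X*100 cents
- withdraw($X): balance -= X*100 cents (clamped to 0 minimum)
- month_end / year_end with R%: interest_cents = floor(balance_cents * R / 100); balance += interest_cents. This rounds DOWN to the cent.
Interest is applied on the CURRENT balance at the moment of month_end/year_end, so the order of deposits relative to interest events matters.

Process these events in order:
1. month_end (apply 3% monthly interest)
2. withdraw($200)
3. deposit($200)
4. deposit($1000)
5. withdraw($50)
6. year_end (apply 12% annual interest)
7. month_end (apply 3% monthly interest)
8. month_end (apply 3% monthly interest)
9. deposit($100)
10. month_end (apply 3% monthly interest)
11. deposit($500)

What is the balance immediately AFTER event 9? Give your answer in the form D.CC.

Answer: 1466.43

Derivation:
After 1 (month_end (apply 3% monthly interest)): balance=$0.00 total_interest=$0.00
After 2 (withdraw($200)): balance=$0.00 total_interest=$0.00
After 3 (deposit($200)): balance=$200.00 total_interest=$0.00
After 4 (deposit($1000)): balance=$1200.00 total_interest=$0.00
After 5 (withdraw($50)): balance=$1150.00 total_interest=$0.00
After 6 (year_end (apply 12% annual interest)): balance=$1288.00 total_interest=$138.00
After 7 (month_end (apply 3% monthly interest)): balance=$1326.64 total_interest=$176.64
After 8 (month_end (apply 3% monthly interest)): balance=$1366.43 total_interest=$216.43
After 9 (deposit($100)): balance=$1466.43 total_interest=$216.43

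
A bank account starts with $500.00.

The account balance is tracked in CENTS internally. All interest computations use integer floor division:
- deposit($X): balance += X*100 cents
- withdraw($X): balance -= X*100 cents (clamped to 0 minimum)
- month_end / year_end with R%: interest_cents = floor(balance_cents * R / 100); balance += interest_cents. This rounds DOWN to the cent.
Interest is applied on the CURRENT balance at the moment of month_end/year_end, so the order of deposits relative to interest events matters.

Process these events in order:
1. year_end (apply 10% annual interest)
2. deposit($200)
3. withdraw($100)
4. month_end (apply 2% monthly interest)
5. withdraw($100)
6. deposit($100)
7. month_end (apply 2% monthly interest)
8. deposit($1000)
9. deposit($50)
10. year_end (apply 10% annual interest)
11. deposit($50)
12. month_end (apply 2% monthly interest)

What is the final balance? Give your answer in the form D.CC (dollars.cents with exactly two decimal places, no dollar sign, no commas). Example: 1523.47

After 1 (year_end (apply 10% annual interest)): balance=$550.00 total_interest=$50.00
After 2 (deposit($200)): balance=$750.00 total_interest=$50.00
After 3 (withdraw($100)): balance=$650.00 total_interest=$50.00
After 4 (month_end (apply 2% monthly interest)): balance=$663.00 total_interest=$63.00
After 5 (withdraw($100)): balance=$563.00 total_interest=$63.00
After 6 (deposit($100)): balance=$663.00 total_interest=$63.00
After 7 (month_end (apply 2% monthly interest)): balance=$676.26 total_interest=$76.26
After 8 (deposit($1000)): balance=$1676.26 total_interest=$76.26
After 9 (deposit($50)): balance=$1726.26 total_interest=$76.26
After 10 (year_end (apply 10% annual interest)): balance=$1898.88 total_interest=$248.88
After 11 (deposit($50)): balance=$1948.88 total_interest=$248.88
After 12 (month_end (apply 2% monthly interest)): balance=$1987.85 total_interest=$287.85

Answer: 1987.85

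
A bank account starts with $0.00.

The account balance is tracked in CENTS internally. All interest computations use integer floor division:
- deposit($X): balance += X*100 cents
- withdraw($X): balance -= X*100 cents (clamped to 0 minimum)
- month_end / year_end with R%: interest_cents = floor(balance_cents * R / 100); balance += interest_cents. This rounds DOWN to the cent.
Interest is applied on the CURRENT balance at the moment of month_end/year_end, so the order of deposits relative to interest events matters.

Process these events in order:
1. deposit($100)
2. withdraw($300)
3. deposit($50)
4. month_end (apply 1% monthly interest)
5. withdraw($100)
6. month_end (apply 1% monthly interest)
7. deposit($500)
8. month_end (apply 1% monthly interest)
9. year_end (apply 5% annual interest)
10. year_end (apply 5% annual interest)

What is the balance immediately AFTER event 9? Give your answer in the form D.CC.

Answer: 530.25

Derivation:
After 1 (deposit($100)): balance=$100.00 total_interest=$0.00
After 2 (withdraw($300)): balance=$0.00 total_interest=$0.00
After 3 (deposit($50)): balance=$50.00 total_interest=$0.00
After 4 (month_end (apply 1% monthly interest)): balance=$50.50 total_interest=$0.50
After 5 (withdraw($100)): balance=$0.00 total_interest=$0.50
After 6 (month_end (apply 1% monthly interest)): balance=$0.00 total_interest=$0.50
After 7 (deposit($500)): balance=$500.00 total_interest=$0.50
After 8 (month_end (apply 1% monthly interest)): balance=$505.00 total_interest=$5.50
After 9 (year_end (apply 5% annual interest)): balance=$530.25 total_interest=$30.75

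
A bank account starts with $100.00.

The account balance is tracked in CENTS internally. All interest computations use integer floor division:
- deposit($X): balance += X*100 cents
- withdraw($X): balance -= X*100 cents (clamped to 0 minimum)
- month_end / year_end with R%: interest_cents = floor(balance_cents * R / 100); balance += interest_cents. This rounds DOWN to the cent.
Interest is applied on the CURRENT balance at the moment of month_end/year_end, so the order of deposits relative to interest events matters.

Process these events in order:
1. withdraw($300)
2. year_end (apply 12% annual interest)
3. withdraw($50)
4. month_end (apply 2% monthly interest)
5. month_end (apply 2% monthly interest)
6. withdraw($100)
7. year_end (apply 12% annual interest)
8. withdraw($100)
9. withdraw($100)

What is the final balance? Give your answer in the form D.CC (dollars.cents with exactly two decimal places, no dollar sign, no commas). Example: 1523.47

Answer: 0.00

Derivation:
After 1 (withdraw($300)): balance=$0.00 total_interest=$0.00
After 2 (year_end (apply 12% annual interest)): balance=$0.00 total_interest=$0.00
After 3 (withdraw($50)): balance=$0.00 total_interest=$0.00
After 4 (month_end (apply 2% monthly interest)): balance=$0.00 total_interest=$0.00
After 5 (month_end (apply 2% monthly interest)): balance=$0.00 total_interest=$0.00
After 6 (withdraw($100)): balance=$0.00 total_interest=$0.00
After 7 (year_end (apply 12% annual interest)): balance=$0.00 total_interest=$0.00
After 8 (withdraw($100)): balance=$0.00 total_interest=$0.00
After 9 (withdraw($100)): balance=$0.00 total_interest=$0.00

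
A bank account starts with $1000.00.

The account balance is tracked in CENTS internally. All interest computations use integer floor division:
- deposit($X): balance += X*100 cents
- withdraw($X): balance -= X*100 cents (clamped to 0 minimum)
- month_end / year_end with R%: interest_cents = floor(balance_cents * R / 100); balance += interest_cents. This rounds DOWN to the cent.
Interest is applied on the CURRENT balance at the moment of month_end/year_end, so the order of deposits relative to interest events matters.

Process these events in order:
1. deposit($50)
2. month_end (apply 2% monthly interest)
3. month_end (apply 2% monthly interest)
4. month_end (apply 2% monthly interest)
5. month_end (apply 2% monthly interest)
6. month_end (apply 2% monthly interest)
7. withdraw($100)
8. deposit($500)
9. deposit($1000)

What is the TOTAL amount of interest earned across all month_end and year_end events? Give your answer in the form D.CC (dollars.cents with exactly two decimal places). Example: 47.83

Answer: 109.27

Derivation:
After 1 (deposit($50)): balance=$1050.00 total_interest=$0.00
After 2 (month_end (apply 2% monthly interest)): balance=$1071.00 total_interest=$21.00
After 3 (month_end (apply 2% monthly interest)): balance=$1092.42 total_interest=$42.42
After 4 (month_end (apply 2% monthly interest)): balance=$1114.26 total_interest=$64.26
After 5 (month_end (apply 2% monthly interest)): balance=$1136.54 total_interest=$86.54
After 6 (month_end (apply 2% monthly interest)): balance=$1159.27 total_interest=$109.27
After 7 (withdraw($100)): balance=$1059.27 total_interest=$109.27
After 8 (deposit($500)): balance=$1559.27 total_interest=$109.27
After 9 (deposit($1000)): balance=$2559.27 total_interest=$109.27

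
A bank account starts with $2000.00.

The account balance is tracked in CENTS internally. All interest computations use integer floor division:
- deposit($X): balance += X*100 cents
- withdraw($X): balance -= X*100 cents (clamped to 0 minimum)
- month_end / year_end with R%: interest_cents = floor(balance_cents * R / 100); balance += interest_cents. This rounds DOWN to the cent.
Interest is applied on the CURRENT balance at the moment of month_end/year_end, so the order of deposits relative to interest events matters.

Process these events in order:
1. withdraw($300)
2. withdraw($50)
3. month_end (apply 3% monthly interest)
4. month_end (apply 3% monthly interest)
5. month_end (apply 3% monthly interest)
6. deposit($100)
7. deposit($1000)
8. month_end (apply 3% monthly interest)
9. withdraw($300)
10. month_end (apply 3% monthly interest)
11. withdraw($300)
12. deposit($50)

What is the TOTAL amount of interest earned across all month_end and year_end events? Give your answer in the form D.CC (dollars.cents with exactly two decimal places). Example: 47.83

Answer: 320.77

Derivation:
After 1 (withdraw($300)): balance=$1700.00 total_interest=$0.00
After 2 (withdraw($50)): balance=$1650.00 total_interest=$0.00
After 3 (month_end (apply 3% monthly interest)): balance=$1699.50 total_interest=$49.50
After 4 (month_end (apply 3% monthly interest)): balance=$1750.48 total_interest=$100.48
After 5 (month_end (apply 3% monthly interest)): balance=$1802.99 total_interest=$152.99
After 6 (deposit($100)): balance=$1902.99 total_interest=$152.99
After 7 (deposit($1000)): balance=$2902.99 total_interest=$152.99
After 8 (month_end (apply 3% monthly interest)): balance=$2990.07 total_interest=$240.07
After 9 (withdraw($300)): balance=$2690.07 total_interest=$240.07
After 10 (month_end (apply 3% monthly interest)): balance=$2770.77 total_interest=$320.77
After 11 (withdraw($300)): balance=$2470.77 total_interest=$320.77
After 12 (deposit($50)): balance=$2520.77 total_interest=$320.77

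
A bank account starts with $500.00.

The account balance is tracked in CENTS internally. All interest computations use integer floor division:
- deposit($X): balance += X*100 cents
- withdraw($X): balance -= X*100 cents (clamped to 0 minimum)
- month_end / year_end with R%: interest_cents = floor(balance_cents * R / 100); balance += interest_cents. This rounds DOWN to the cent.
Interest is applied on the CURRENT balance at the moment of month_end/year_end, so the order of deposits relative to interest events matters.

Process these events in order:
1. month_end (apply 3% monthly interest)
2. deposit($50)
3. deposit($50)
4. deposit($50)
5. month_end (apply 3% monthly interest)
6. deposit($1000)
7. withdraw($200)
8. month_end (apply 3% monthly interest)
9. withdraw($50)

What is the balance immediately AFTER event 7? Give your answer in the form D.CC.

Answer: 1484.95

Derivation:
After 1 (month_end (apply 3% monthly interest)): balance=$515.00 total_interest=$15.00
After 2 (deposit($50)): balance=$565.00 total_interest=$15.00
After 3 (deposit($50)): balance=$615.00 total_interest=$15.00
After 4 (deposit($50)): balance=$665.00 total_interest=$15.00
After 5 (month_end (apply 3% monthly interest)): balance=$684.95 total_interest=$34.95
After 6 (deposit($1000)): balance=$1684.95 total_interest=$34.95
After 7 (withdraw($200)): balance=$1484.95 total_interest=$34.95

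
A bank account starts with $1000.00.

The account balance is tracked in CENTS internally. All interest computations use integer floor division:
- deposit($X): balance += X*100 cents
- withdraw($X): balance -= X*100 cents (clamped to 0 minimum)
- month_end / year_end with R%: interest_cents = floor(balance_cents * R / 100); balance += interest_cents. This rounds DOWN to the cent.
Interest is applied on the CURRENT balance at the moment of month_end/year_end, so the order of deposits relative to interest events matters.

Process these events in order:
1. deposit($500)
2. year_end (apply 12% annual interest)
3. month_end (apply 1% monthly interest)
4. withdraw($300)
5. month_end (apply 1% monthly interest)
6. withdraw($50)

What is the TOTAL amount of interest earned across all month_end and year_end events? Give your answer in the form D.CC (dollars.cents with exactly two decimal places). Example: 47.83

After 1 (deposit($500)): balance=$1500.00 total_interest=$0.00
After 2 (year_end (apply 12% annual interest)): balance=$1680.00 total_interest=$180.00
After 3 (month_end (apply 1% monthly interest)): balance=$1696.80 total_interest=$196.80
After 4 (withdraw($300)): balance=$1396.80 total_interest=$196.80
After 5 (month_end (apply 1% monthly interest)): balance=$1410.76 total_interest=$210.76
After 6 (withdraw($50)): balance=$1360.76 total_interest=$210.76

Answer: 210.76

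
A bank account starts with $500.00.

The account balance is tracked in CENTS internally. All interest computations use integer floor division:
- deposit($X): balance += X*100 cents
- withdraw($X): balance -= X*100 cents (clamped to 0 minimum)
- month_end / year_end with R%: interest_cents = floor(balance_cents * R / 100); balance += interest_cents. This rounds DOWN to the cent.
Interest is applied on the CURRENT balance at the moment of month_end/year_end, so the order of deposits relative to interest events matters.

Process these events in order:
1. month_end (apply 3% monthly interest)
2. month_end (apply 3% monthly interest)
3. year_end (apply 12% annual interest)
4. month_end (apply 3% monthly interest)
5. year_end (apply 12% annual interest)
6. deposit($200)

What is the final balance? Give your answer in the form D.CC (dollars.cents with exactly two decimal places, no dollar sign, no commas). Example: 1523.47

Answer: 885.35

Derivation:
After 1 (month_end (apply 3% monthly interest)): balance=$515.00 total_interest=$15.00
After 2 (month_end (apply 3% monthly interest)): balance=$530.45 total_interest=$30.45
After 3 (year_end (apply 12% annual interest)): balance=$594.10 total_interest=$94.10
After 4 (month_end (apply 3% monthly interest)): balance=$611.92 total_interest=$111.92
After 5 (year_end (apply 12% annual interest)): balance=$685.35 total_interest=$185.35
After 6 (deposit($200)): balance=$885.35 total_interest=$185.35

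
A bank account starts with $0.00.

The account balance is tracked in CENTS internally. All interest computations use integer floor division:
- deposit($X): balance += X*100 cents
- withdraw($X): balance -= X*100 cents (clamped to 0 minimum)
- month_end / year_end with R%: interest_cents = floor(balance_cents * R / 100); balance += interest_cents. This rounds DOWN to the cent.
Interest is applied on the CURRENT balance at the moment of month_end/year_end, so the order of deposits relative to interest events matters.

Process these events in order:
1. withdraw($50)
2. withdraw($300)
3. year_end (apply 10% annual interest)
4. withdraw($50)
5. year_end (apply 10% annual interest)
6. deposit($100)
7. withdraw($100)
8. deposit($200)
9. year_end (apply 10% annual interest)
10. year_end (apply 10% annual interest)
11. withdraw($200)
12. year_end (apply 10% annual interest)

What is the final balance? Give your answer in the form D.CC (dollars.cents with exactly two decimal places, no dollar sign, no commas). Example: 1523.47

After 1 (withdraw($50)): balance=$0.00 total_interest=$0.00
After 2 (withdraw($300)): balance=$0.00 total_interest=$0.00
After 3 (year_end (apply 10% annual interest)): balance=$0.00 total_interest=$0.00
After 4 (withdraw($50)): balance=$0.00 total_interest=$0.00
After 5 (year_end (apply 10% annual interest)): balance=$0.00 total_interest=$0.00
After 6 (deposit($100)): balance=$100.00 total_interest=$0.00
After 7 (withdraw($100)): balance=$0.00 total_interest=$0.00
After 8 (deposit($200)): balance=$200.00 total_interest=$0.00
After 9 (year_end (apply 10% annual interest)): balance=$220.00 total_interest=$20.00
After 10 (year_end (apply 10% annual interest)): balance=$242.00 total_interest=$42.00
After 11 (withdraw($200)): balance=$42.00 total_interest=$42.00
After 12 (year_end (apply 10% annual interest)): balance=$46.20 total_interest=$46.20

Answer: 46.20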